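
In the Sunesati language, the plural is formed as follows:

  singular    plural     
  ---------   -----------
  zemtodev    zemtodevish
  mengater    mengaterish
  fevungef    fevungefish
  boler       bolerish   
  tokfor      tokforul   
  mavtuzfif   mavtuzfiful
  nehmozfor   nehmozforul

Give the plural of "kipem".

kipemish

mengater and nehmozfor both end in -r yet inflect differently (mengaterish, nehmozforul), so the final letter is not what conditions the rule; the last vowel is.
"kipem" has last vowel 'e'. The stems whose last vowel is 'e' (mengater → mengaterish, fevungef → fevungefish, zemtodev → zemtodevish) add -ish.
The other pattern: stems whose last vowel is 'i' or 'o' add -ul.
So kipem → kipemish.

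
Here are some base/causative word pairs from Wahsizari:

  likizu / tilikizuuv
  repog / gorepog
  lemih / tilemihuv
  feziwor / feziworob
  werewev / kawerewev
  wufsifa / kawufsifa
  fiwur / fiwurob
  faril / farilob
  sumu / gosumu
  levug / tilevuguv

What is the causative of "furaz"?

furazob

sumu and likizu both end in -u yet inflect differently (gosumu, tilikizuuv), so the final letter is not what conditions the rule; the first letter is.
"furaz" begins with f-. The stems beginning with f- (feziwor → feziworob, faril → farilob, fiwur → fiwurob) add -ob.
The other patterns: stems beginning with r- or s- add the prefix go-; stems beginning with w- add the prefix ka-; stems beginning with l- add ti- … -uv around the stem.
So furaz → furazob.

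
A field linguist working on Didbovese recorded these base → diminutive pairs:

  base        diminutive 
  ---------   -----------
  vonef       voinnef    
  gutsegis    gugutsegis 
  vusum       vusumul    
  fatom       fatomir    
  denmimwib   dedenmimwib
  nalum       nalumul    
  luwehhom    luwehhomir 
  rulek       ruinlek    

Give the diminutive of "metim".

luwehhom and nalum both end in -m yet inflect differently (luwehhomir, nalumul), so the final letter is not what conditions the rule; the last vowel is.
"metim" has last vowel 'i'. The stems whose last vowel is 'i' (gutsegis → gugutsegis, denmimwib → dedenmimwib) repeat the first consonant+vowel as a prefix.
The other patterns: stems whose last vowel is 'o' add -ir; stems whose last vowel is 'e' insert -in- after the first vowel; stems whose last vowel is 'u' add -ul.
So metim → memetim.

memetim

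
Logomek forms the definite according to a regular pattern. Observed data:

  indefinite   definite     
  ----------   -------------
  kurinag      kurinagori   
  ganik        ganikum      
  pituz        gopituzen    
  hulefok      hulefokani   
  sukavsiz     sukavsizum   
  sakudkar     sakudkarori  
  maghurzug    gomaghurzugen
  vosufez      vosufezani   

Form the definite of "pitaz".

pitazori

maghurzug and kurinag both end in -g yet inflect differently (gomaghurzugen, kurinagori), so the final letter is not what conditions the rule; the last vowel is.
"pitaz" has last vowel 'a'. The stems whose last vowel is 'a' (sakudkar → sakudkarori, kurinag → kurinagori) add -ori.
The other patterns: stems whose last vowel is 'u' add go- … -en around the stem; stems whose last vowel is 'i' add -um; stems whose last vowel is 'e' or 'o' add -ani.
So pitaz → pitazori.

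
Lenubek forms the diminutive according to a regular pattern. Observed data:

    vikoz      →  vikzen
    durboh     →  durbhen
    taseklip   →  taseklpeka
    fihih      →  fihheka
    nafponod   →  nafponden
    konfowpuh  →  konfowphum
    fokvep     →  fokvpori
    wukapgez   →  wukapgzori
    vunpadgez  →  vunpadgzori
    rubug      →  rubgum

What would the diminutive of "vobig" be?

wukapgez and vikoz both end in -z yet inflect differently (wukapgzori, vikzen), so the final letter is not what conditions the rule; the last vowel is.
"vobig" has last vowel 'i'. The stems whose last vowel is 'i' (taseklip → taseklpeka, fihih → fihheka) delete the last vowel and add -eka.
The other patterns: stems whose last vowel is 'e' delete the last vowel and add -ori; stems whose last vowel is 'o' delete the last vowel and add -en; stems whose last vowel is 'u' delete the last vowel and add -um.
So vobig → vobgeka.

vobgeka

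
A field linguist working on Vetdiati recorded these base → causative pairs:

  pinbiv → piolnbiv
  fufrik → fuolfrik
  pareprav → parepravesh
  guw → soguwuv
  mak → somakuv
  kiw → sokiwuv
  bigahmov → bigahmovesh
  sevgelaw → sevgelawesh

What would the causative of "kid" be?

sokiduv

mak and fufrik both end in -k yet inflect differently (somakuv, fuolfrik), so the final letter is not what conditions the rule; the number of vowels is.
"kid" has 1 vowel. The stems with 1 vowel (guw → soguwuv, mak → somakuv, kiw → sokiwuv) add so- … -uv around the stem.
The other patterns: stems with 2 vowels insert -ol- after the first vowel; stems with 3 vowels add -esh.
So kid → sokiduv.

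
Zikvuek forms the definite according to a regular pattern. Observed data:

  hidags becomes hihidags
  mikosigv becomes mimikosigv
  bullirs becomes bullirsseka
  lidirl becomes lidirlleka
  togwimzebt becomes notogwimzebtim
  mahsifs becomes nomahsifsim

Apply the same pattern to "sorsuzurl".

sorsuzurlleka

hidags and bullirs both end in -s yet inflect differently (hihidags, bullirsseka), so the final letter is not what conditions the rule; the second-to-last letter is.
"sorsuzurl" has second-to-last letter 'r'. The stems whose second-to-last letter is 'r' (bullirs → bullirsseka, lidirl → lidirlleka) double the final consonant and add -eka.
So sorsuzurl → sorsuzurlleka.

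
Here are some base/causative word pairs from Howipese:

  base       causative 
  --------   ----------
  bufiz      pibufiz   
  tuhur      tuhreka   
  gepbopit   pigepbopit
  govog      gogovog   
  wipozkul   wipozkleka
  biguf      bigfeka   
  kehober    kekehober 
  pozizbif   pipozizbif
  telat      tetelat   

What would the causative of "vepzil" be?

"vepzil" has last vowel 'i'. The stems whose last vowel is 'i' (gepbopit → pigepbopit, pozizbif → pipozizbif, bufiz → pibufiz) add the prefix pi-.
The other patterns: stems whose last vowel is 'u' delete the last vowel and add -eka; stems whose last vowel is 'a', 'e' or 'o' repeat the first consonant+vowel as a prefix.
So vepzil → pivepzil.

pivepzil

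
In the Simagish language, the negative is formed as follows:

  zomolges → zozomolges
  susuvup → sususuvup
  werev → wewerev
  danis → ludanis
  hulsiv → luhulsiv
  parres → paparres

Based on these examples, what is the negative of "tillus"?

danis and zomolges both end in -s yet inflect differently (ludanis, zozomolges), so the final letter is not what conditions the rule; the last vowel is.
"tillus" has last vowel 'u'. The one such stem in the data (susuvup → sususuvup) repeats the first consonant+vowel as a prefix (as do zomolges, parres), so the same rule applies.
So tillus → titillus.

titillus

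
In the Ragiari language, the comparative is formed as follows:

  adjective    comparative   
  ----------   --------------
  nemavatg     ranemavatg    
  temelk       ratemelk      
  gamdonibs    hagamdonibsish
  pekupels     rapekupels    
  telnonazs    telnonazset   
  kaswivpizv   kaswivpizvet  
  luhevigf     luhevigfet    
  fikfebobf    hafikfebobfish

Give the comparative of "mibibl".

hamibiblish

"mibibl" has second-to-last letter 'b'. The stems whose second-to-last letter is 'b' (fikfebobf → hafikfebobfish, gamdonibs → hagamdonibsish) add ha- … -ish around the stem.
So mibibl → hamibiblish.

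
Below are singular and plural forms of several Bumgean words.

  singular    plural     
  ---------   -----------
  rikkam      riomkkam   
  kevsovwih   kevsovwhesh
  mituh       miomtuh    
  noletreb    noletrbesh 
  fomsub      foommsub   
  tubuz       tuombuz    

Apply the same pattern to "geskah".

geomskah

fomsub and noletreb both end in -b yet inflect differently (foommsub, noletrbesh), so the final letter is not what conditions the rule; the last vowel is.
"geskah" has last vowel 'a'. The one such stem in the data (rikkam → riomkkam) inserts -om- after the first vowel (as do tubuz, fomsub), so the same rule applies.
The other pattern: stems whose last vowel is 'e' or 'i' delete the last vowel and add -esh.
So geskah → geomskah.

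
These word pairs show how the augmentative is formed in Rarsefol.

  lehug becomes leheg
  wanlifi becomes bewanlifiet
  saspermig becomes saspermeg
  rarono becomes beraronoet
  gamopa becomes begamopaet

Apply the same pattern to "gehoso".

saspermig and wanlifi both have last vowel 'i' yet inflect differently (saspermeg, bewanlifiet), so the last vowel is not what conditions the rule; whether the stem ends in a vowel or a consonant is.
"gehoso" ends in a vowel. The stems ending in a vowel (wanlifi → bewanlifiet, gamopa → begamopaet, rarono → beraronoet) add be- … -et around the stem.
So gehoso → begehosoet.

begehosoet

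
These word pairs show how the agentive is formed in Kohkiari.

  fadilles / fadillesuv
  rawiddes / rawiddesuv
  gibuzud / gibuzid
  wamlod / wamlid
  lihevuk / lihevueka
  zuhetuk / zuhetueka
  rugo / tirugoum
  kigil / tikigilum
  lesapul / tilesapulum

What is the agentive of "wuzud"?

wuzid

"wuzud" ends in -d. The stems ending in -d (gibuzud → gibuzid, wamlod → wamlid) change the last vowel to 'i'.
So wuzud → wuzid.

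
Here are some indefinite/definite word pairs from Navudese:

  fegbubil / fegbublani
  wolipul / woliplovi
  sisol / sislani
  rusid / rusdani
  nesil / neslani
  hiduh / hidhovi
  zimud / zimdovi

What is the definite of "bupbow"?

wolipul and nesil both end in -l yet inflect differently (woliplovi, neslani), so the final letter is not what conditions the rule; the last vowel is.
"bupbow" has last vowel 'o'. The one such stem in the data (sisol → sislani) deletes the last vowel and adds -ani (as do nesil, rusid), so the same rule applies.
The other pattern: stems whose last vowel is 'u' delete the last vowel and add -ovi.
So bupbow → bupbwani.

bupbwani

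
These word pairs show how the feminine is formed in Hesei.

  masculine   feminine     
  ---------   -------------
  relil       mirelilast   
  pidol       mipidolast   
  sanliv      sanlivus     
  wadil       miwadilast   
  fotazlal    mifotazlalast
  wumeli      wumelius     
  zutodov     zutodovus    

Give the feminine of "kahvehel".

mikahvehelast

relil and wumeli both have last vowel 'i' yet inflect differently (mirelilast, wumelius), so the last vowel is not what conditions the rule; the final letter is.
"kahvehel" ends in -l. The stems ending in -l (fotazlal → mifotazlalast, pidol → mipidolast, relil → mirelilast) add mi- … -ast around the stem.
So kahvehel → mikahvehelast.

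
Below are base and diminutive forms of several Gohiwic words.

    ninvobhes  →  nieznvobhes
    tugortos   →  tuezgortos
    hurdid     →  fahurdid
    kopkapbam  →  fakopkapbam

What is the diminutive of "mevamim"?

famevamim

ninvobhes and kopkapbam both have 3 vowels yet inflect differently (nieznvobhes, fakopkapbam), so the number of vowels is not what conditions the rule; the final letter is.
"mevamim" ends in -m. The one such stem in the data (kopkapbam → fakopkapbam) adds the prefix fa-, so the same rule applies.
The other pattern: stems ending in -s insert -ez- after the first vowel.
So mevamim → famevamim.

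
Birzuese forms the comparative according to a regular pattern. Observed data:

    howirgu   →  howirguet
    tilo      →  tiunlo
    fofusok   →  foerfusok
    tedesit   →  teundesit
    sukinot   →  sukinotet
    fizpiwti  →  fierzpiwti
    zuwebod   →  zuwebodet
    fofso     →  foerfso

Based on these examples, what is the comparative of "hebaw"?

hebawet

"hebaw" begins with h-. The one such stem in the data (howirgu → howirguet) adds -et, so the same rule applies.
So hebaw → hebawet.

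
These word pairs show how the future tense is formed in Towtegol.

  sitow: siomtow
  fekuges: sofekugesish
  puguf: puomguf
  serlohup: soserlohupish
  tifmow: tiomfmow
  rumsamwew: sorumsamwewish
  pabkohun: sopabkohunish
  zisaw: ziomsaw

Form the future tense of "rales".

"rales" has 2 vowels. The stems with 2 vowels (puguf → puomguf, zisaw → ziomsaw, sitow → siomtow) insert -om- after the first vowel.
So rales → raomles.

raomles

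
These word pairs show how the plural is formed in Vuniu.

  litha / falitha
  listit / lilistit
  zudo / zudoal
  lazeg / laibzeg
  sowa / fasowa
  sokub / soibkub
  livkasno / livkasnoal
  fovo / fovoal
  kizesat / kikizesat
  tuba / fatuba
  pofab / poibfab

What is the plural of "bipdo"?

bipdoal

"bipdo" ends in -o. The stems ending in -o (zudo → zudoal, livkasno → livkasnoal, fovo → fovoal) add -al.
So bipdo → bipdoal.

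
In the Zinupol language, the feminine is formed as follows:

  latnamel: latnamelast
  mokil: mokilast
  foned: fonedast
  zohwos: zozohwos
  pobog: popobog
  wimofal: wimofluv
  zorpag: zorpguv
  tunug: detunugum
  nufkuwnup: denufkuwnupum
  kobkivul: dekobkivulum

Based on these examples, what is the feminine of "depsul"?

dedepsulum

latnamel and wimofal both end in -l yet inflect differently (latnamelast, wimofluv), so the final letter is not what conditions the rule; the last vowel is.
"depsul" has last vowel 'u'. The stems whose last vowel is 'u' (tunug → detunugum, nufkuwnup → denufkuwnupum, kobkivul → dekobkivulum) add de- … -um around the stem.
So depsul → dedepsulum.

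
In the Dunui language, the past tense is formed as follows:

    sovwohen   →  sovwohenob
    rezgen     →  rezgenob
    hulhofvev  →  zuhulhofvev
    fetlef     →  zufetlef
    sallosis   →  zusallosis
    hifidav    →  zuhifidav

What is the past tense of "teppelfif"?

sovwohen and hulhofvev both have last vowel 'e' yet inflect differently (sovwohenob, zuhulhofvev), so the last vowel is not what conditions the rule; the final letter is.
"teppelfif" ends in -f. The one such stem in the data (fetlef → zufetlef) adds the prefix zu-, so the same rule applies.
So teppelfif → zuteppelfif.

zuteppelfif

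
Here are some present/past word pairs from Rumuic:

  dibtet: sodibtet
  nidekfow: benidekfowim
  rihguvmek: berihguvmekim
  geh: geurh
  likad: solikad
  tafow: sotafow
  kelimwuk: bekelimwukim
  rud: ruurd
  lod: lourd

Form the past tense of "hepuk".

sohepuk

lod and likad both end in -d yet inflect differently (lourd, solikad), so the final letter is not what conditions the rule; the number of vowels is.
"hepuk" has 2 vowels. The stems with 2 vowels (dibtet → sodibtet, tafow → sotafow, likad → solikad) add the prefix so-.
So hepuk → sohepuk.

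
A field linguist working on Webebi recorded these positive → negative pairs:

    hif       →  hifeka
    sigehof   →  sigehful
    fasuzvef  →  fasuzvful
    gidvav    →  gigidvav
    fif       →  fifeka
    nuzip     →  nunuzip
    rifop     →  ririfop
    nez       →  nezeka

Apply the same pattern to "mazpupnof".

mazpupnful

fif and fasuzvef both end in -f yet inflect differently (fifeka, fasuzvful), so the final letter is not what conditions the rule; the number of vowels is.
"mazpupnof" has 3 vowels. The stems with 3 vowels (fasuzvef → fasuzvful, sigehof → sigehful) delete the last vowel and add -ul.
So mazpupnof → mazpupnful.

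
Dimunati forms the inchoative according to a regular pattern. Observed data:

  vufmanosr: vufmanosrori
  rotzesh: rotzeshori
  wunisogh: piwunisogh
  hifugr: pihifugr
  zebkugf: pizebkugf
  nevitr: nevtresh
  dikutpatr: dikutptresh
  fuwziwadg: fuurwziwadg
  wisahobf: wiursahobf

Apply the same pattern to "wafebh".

rotzesh and wunisogh both end in -h yet inflect differently (rotzeshori, piwunisogh), so the final letter is not what conditions the rule; the second-to-last letter is.
"wafebh" has second-to-last letter 'b'. The one such stem in the data (wisahobf → wiursahobf) inserts -ur- after the first vowel (as does fuwziwadg), so the same rule applies.
So wafebh → waurfebh.

waurfebh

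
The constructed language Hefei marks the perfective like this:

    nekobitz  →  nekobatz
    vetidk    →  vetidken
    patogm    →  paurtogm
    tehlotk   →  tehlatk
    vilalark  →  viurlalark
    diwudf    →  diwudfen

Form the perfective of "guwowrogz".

vetidk and vilalark both end in -k yet inflect differently (vetidken, viurlalark), so the final letter is not what conditions the rule; the second-to-last letter is.
"guwowrogz" has second-to-last letter 'g'. The one such stem in the data (patogm → paurtogm) inserts -ur- after the first vowel (as does vilalark), so the same rule applies.
So guwowrogz → guurwowrogz.

guurwowrogz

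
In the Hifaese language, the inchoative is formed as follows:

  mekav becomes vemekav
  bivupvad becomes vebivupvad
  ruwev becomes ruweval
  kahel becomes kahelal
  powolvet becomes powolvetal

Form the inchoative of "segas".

mekav and ruwev both end in -v yet inflect differently (vemekav, ruweval), so the final letter is not what conditions the rule; the last vowel is.
"segas" has last vowel 'a'. The stems whose last vowel is 'a' (mekav → vemekav, bivupvad → vebivupvad) add the prefix ve-.
So segas → vesegas.

vesegas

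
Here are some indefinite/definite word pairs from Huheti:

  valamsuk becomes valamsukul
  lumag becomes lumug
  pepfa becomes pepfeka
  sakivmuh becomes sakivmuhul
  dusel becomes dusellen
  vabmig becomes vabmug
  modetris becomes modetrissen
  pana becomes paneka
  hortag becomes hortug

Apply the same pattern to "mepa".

mepeka

pana and hortag both have last vowel 'a' yet inflect differently (paneka, hortug), so the last vowel is not what conditions the rule; the final letter is.
"mepa" ends in -a. The stems ending in -a (pana → paneka, pepfa → pepfeka) drop the final letter and add -eka.
So mepa → mepeka.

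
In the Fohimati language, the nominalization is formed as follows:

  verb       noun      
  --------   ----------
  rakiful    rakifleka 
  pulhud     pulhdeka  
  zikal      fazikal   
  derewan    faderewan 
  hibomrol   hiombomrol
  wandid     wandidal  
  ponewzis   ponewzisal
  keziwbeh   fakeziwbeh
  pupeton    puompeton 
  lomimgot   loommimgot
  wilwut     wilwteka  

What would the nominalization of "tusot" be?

tuomsot

zikal and hibomrol both end in -l yet inflect differently (fazikal, hiombomrol), so the final letter is not what conditions the rule; the last vowel is.
"tusot" has last vowel 'o'. The stems whose last vowel is 'o' (hibomrol → hiombomrol, pupeton → puompeton, lomimgot → loommimgot) insert -om- after the first vowel.
The other patterns: stems whose last vowel is 'a' or 'e' add the prefix fa-; stems whose last vowel is 'i' add -al; stems whose last vowel is 'u' delete the last vowel and add -eka.
So tusot → tuomsot.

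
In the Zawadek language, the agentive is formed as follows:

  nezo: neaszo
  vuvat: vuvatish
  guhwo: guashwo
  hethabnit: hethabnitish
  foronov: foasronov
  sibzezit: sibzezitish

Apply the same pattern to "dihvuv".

hethabnit and foronov both have 3 vowels yet inflect differently (hethabnitish, foasronov), so the number of vowels is not what conditions the rule; the final letter is.
"dihvuv" ends in -v. The one such stem in the data (foronov → foasronov) inserts -as- after the first vowel (as do guhwo, nezo), so the same rule applies.
So dihvuv → diashvuv.

diashvuv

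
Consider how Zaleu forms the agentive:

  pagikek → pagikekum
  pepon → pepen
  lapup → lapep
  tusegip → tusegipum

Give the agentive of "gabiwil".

gabiwilum

"gabiwil" has last vowel 'i'. The one such stem in the data (tusegip → tusegipum) adds -um, so the same rule applies.
So gabiwil → gabiwilum.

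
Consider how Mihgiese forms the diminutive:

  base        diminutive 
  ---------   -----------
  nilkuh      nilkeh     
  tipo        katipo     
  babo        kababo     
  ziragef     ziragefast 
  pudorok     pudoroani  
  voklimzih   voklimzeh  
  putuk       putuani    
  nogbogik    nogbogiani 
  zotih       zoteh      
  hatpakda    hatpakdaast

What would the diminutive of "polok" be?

pudorok and babo both have last vowel 'o' yet inflect differently (pudoroani, kababo), so the last vowel is not what conditions the rule; the final letter is.
"polok" ends in -k. The stems ending in -k (pudorok → pudoroani, putuk → putuani, nogbogik → nogbogiani) drop the final letter and add -ani.
The other patterns: stems ending in -o add the prefix ka-; stems ending in -h change the last vowel to 'e'; stems ending in -a or -f add -ast.
So polok → poloani.

poloani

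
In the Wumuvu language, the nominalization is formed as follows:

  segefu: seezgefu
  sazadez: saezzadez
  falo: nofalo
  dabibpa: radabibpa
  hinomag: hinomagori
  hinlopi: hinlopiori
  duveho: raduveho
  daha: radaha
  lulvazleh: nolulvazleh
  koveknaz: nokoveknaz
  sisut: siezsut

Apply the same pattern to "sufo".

"sufo" begins with s-. The stems beginning with s- (segefu → seezgefu, sazadez → saezzadez, sisut → siezsut) insert -ez- after the first vowel.
So sufo → suezfo.

suezfo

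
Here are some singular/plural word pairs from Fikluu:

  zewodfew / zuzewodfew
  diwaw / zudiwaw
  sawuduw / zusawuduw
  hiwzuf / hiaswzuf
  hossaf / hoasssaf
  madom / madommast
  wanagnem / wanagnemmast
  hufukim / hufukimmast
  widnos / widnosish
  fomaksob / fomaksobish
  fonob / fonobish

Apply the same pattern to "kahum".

kahummast

sawuduw and hiwzuf both have last vowel 'u' yet inflect differently (zusawuduw, hiaswzuf), so the last vowel is not what conditions the rule; the final letter is.
"kahum" ends in -m. The stems ending in -m (madom → madommast, wanagnem → wanagnemmast, hufukim → hufukimmast) double the final consonant and add -ast.
So kahum → kahummast.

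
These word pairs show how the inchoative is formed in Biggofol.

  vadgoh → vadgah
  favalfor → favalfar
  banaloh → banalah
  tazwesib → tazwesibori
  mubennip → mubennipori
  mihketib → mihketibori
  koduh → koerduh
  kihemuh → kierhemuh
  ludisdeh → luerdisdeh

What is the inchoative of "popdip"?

popdipori

vadgoh and koduh both end in -h yet inflect differently (vadgah, koerduh), so the final letter is not what conditions the rule; the last vowel is.
"popdip" has last vowel 'i'. The stems whose last vowel is 'i' (tazwesib → tazwesibori, mubennip → mubennipori, mihketib → mihketibori) add -ori.
The other patterns: stems whose last vowel is 'o' change the last vowel to 'a'; stems whose last vowel is 'e' or 'u' insert -er- after the first vowel.
So popdip → popdipori.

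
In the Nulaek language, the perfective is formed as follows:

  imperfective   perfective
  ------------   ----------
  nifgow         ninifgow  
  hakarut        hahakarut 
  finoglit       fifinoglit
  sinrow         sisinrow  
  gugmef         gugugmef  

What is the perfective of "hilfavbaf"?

Every pair shown (nifgow → ninifgow, hakarut → hahakarut, finoglit → fifinoglit, …) follows the same rule: repeat the first consonant+vowel as a prefix.
So hilfavbaf → hihilfavbaf.

hihilfavbaf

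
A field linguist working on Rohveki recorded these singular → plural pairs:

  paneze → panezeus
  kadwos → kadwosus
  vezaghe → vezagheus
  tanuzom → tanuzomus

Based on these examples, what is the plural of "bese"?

beseus

Every pair shown (paneze → panezeus, kadwos → kadwosus, vezaghe → vezagheus, …) follows the same rule: add -us.
So bese → beseus.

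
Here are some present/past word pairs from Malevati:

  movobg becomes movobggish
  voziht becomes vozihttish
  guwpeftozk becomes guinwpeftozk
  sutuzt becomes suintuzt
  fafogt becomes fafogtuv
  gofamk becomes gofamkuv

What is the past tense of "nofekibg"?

nofekibggish

voziht and sutuzt both end in -t yet inflect differently (vozihttish, suintuzt), so the final letter is not what conditions the rule; the second-to-last letter is.
"nofekibg" has second-to-last letter 'b'. The one such stem in the data (movobg → movobggish) doubles the final consonant and adds -ish (as does voziht), so the same rule applies.
The other patterns: stems whose second-to-last letter is 'z' insert -in- after the first vowel; stems whose second-to-last letter is 'g' or 'm' add -uv.
So nofekibg → nofekibggish.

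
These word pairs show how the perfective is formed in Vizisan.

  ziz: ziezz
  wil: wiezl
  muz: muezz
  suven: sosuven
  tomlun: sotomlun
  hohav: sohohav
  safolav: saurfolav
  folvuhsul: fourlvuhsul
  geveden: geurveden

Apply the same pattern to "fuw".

fuezw

hohav and safolav both end in -v yet inflect differently (sohohav, saurfolav), so the final letter is not what conditions the rule; the number of vowels is.
"fuw" has 1 vowel. The stems with 1 vowel (ziz → ziezz, wil → wiezl, muz → muezz) insert -ez- after the first vowel.
The other patterns: stems with 2 vowels add the prefix so-; stems with 3 vowels insert -ur- after the first vowel.
So fuw → fuezw.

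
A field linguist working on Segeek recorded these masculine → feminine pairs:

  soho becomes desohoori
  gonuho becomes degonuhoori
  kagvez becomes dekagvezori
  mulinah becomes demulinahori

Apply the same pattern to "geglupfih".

Every pair shown (soho → desohoori, gonuho → degonuhoori, kagvez → dekagvezori, …) follows the same rule: add de- … -ori around the stem.
So geglupfih → degeglupfihori.

degeglupfihori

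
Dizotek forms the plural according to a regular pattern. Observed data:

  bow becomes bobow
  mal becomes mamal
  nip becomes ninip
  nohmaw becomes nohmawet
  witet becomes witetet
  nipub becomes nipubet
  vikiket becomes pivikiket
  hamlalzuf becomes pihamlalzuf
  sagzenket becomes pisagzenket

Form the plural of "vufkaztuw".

bow and nohmaw both end in -w yet inflect differently (bobow, nohmawet), so the final letter is not what conditions the rule; the number of vowels is.
"vufkaztuw" has 3 vowels. The stems with 3 vowels (vikiket → pivikiket, hamlalzuf → pihamlalzuf, sagzenket → pisagzenket) add the prefix pi-.
The other patterns: stems with 1 vowel repeat the first consonant+vowel as a prefix; stems with 2 vowels add -et.
So vufkaztuw → pivufkaztuw.

pivufkaztuw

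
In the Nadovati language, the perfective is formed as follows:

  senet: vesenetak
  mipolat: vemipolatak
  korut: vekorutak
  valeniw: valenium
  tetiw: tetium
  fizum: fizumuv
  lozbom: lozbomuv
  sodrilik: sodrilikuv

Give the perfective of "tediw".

"tediw" ends in -w. The stems ending in -w (valeniw → valenium, tetiw → tetium) drop the final letter and add -um.
The other patterns: stems ending in -t add ve- … -ak around the stem; stems ending in -k or -m add -uv.
So tediw → tedium.

tedium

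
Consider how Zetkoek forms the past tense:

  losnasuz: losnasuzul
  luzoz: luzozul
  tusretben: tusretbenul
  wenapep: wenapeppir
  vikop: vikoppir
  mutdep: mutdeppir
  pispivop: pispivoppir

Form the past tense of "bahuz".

bahuzul

"bahuz" ends in -z. The stems ending in -z (losnasuz → losnasuzul, luzoz → luzozul) add -ul.
So bahuz → bahuzul.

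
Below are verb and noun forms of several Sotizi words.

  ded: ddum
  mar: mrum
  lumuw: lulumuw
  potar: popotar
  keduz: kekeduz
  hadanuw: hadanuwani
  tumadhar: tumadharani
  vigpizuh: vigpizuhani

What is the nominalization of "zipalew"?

"zipalew" has 3 vowels. The stems with 3 vowels (hadanuw → hadanuwani, tumadhar → tumadharani, vigpizuh → vigpizuhani) add -ani.
So zipalew → zipalewani.

zipalewani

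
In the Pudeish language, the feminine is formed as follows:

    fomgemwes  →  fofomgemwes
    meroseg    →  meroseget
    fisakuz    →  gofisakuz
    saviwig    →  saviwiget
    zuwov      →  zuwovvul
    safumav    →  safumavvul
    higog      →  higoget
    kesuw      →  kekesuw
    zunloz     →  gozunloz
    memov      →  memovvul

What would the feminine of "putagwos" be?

puputagwos

"putagwos" ends in -s. The one such stem in the data (fomgemwes → fofomgemwes) repeats the first consonant+vowel as a prefix (as does kesuw), so the same rule applies.
So putagwos → puputagwos.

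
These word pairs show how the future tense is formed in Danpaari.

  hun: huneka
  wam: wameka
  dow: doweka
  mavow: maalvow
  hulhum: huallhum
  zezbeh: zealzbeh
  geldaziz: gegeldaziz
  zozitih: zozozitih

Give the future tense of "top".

dow and mavow both end in -w yet inflect differently (doweka, maalvow), so the final letter is not what conditions the rule; the number of vowels is.
"top" has 1 vowel. The stems with 1 vowel (hun → huneka, wam → wameka, dow → doweka) add -eka.
So top → topeka.

topeka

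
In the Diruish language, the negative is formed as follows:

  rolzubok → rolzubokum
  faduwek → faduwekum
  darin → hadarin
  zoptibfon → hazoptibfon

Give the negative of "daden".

"daden" ends in -n. The stems ending in -n (darin → hadarin, zoptibfon → hazoptibfon) add the prefix ha-.
So daden → hadaden.

hadaden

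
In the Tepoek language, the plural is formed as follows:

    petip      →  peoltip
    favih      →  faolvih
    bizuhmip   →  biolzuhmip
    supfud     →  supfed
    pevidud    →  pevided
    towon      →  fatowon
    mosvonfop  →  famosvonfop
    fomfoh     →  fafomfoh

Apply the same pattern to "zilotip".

ziollotip

petip and mosvonfop both end in -p yet inflect differently (peoltip, famosvonfop), so the final letter is not what conditions the rule; the last vowel is.
"zilotip" has last vowel 'i'. The stems whose last vowel is 'i' (petip → peoltip, favih → faolvih, bizuhmip → biolzuhmip) insert -ol- after the first vowel.
The other patterns: stems whose last vowel is 'u' change the last vowel to 'e'; stems whose last vowel is 'o' add the prefix fa-.
So zilotip → ziollotip.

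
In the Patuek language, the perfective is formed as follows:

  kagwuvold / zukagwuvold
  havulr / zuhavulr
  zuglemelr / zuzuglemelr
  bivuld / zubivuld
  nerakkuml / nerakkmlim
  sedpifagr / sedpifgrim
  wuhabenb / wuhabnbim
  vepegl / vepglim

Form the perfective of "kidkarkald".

zukidkarkald

havulr and sedpifagr both end in -r yet inflect differently (zuhavulr, sedpifgrim), so the final letter is not what conditions the rule; the second-to-last letter is.
"kidkarkald" has second-to-last letter 'l'. The stems whose second-to-last letter is 'l' (kagwuvold → zukagwuvold, havulr → zuhavulr, zuglemelr → zuzuglemelr) add the prefix zu-.
So kidkarkald → zukidkarkald.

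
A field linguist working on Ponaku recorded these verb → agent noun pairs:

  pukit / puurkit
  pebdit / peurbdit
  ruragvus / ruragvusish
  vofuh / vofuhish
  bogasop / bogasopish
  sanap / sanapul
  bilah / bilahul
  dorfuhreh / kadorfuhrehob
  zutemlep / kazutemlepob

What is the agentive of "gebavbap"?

bogasop and sanap both end in -p yet inflect differently (bogasopish, sanapul), so the final letter is not what conditions the rule; the last vowel is.
"gebavbap" has last vowel 'a'. The stems whose last vowel is 'a' (sanap → sanapul, bilah → bilahul) add -ul.
So gebavbap → gebavbapul.

gebavbapul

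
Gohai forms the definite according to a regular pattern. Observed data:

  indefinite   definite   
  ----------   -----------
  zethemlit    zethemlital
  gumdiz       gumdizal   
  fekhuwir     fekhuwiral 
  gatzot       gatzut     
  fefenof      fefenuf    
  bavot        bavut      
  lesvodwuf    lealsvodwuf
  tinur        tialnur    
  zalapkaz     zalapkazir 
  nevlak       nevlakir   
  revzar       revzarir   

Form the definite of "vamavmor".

vamavmur

zethemlit and gatzot both end in -t yet inflect differently (zethemlital, gatzut), so the final letter is not what conditions the rule; the last vowel is.
"vamavmor" has last vowel 'o'. The stems whose last vowel is 'o' (gatzot → gatzut, fefenof → fefenuf, bavot → bavut) change the last vowel to 'u'.
So vamavmor → vamavmur.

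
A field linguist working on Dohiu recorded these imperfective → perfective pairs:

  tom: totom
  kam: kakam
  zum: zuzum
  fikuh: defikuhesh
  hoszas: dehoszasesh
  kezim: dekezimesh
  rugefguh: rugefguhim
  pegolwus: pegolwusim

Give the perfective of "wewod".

"wewod" has 2 vowels. The stems with 2 vowels (fikuh → defikuhesh, hoszas → dehoszasesh, kezim → dekezimesh) add de- … -esh around the stem.
The other patterns: stems with 1 vowel repeat the first consonant+vowel as a prefix; stems with 3 vowels add -im.
So wewod → dewewodesh.

dewewodesh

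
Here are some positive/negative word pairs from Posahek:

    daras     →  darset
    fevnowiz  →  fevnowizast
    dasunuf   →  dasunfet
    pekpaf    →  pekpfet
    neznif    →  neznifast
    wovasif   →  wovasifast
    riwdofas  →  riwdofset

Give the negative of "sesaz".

wovasif and dasunuf both end in -f yet inflect differently (wovasifast, dasunfet), so the final letter is not what conditions the rule; the last vowel is.
"sesaz" has last vowel 'a'. The stems whose last vowel is 'a' (riwdofas → riwdofset, daras → darset, pekpaf → pekpfet) delete the last vowel and add -et.
So sesaz → seszet.

seszet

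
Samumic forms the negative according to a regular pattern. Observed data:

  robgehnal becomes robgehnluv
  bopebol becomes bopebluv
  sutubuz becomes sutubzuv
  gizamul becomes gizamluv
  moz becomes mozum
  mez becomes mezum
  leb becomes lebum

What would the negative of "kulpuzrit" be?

kulpuzrtuv

"kulpuzrit" has 3 vowels. The stems with 3 vowels (robgehnal → robgehnluv, bopebol → bopebluv, sutubuz → sutubzuv) delete the last vowel and add -uv.
So kulpuzrit → kulpuzrtuv.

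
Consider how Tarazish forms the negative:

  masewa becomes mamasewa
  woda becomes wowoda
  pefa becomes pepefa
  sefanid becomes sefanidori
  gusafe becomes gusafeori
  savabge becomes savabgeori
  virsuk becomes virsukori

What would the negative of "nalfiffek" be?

nalfiffekori

masewa and sefanid both have 3 vowels yet inflect differently (mamasewa, sefanidori), so the number of vowels is not what conditions the rule; the final letter is.
"nalfiffek" ends in -k. The one such stem in the data (virsuk → virsukori) adds -ori, so the same rule applies.
So nalfiffek → nalfiffekori.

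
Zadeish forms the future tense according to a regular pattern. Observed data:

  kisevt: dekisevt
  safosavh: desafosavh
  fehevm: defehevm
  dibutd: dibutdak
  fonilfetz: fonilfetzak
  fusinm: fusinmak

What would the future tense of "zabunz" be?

zabunzak

fehevm and fusinm both end in -m yet inflect differently (defehevm, fusinmak), so the final letter is not what conditions the rule; the second-to-last letter is.
"zabunz" has second-to-last letter 'n'. The one such stem in the data (fusinm → fusinmak) adds -ak, so the same rule applies.
The other pattern: stems whose second-to-last letter is 'v' add the prefix de-.
So zabunz → zabunzak.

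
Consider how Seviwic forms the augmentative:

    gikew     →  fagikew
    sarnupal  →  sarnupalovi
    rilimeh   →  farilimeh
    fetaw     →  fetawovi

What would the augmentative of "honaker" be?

fahonaker

gikew and fetaw both end in -w yet inflect differently (fagikew, fetawovi), so the final letter is not what conditions the rule; the last vowel is.
"honaker" has last vowel 'e'. The stems whose last vowel is 'e' (rilimeh → farilimeh, gikew → fagikew) add the prefix fa-.
The other pattern: stems whose last vowel is 'a' add -ovi.
So honaker → fahonaker.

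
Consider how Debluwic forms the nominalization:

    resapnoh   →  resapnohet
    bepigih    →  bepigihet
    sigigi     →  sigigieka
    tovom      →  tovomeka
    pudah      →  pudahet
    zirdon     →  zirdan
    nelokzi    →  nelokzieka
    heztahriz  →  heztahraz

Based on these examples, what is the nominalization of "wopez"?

wopaz

tovom and resapnoh both have last vowel 'o' yet inflect differently (tovomeka, resapnohet), so the last vowel is not what conditions the rule; the final letter is.
"wopez" ends in -z. The one such stem in the data (heztahriz → heztahraz) changes the last vowel to 'a' (as does zirdon), so the same rule applies.
The other patterns: stems ending in -i or -m add -eka; stems ending in -h add -et.
So wopez → wopaz.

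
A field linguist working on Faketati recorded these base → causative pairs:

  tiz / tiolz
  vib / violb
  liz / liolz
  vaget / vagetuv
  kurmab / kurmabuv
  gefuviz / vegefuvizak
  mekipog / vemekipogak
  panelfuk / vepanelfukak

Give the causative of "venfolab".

vib and kurmab both end in -b yet inflect differently (violb, kurmabuv), so the final letter is not what conditions the rule; the number of vowels is.
"venfolab" has 3 vowels. The stems with 3 vowels (gefuviz → vegefuvizak, mekipog → vemekipogak, panelfuk → vepanelfukak) add ve- … -ak around the stem.
The other patterns: stems with 1 vowel insert -ol- after the first vowel; stems with 2 vowels add -uv.
So venfolab → vevenfolabak.

vevenfolabak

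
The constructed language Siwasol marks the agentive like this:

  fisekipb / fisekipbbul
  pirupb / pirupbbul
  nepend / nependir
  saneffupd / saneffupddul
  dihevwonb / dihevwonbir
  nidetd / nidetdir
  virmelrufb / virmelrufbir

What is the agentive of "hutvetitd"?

hutvetitdir

fisekipb and dihevwonb both end in -b yet inflect differently (fisekipbbul, dihevwonbir), so the final letter is not what conditions the rule; the second-to-last letter is.
"hutvetitd" has second-to-last letter 't'. The one such stem in the data (nidetd → nidetdir) adds -ir, so the same rule applies.
So hutvetitd → hutvetitdir.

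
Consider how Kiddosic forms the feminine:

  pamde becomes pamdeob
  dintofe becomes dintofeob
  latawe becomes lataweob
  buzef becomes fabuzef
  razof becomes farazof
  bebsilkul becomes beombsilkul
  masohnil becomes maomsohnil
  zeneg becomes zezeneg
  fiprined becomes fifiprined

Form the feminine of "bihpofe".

"bihpofe" ends in -e. The stems ending in -e (pamde → pamdeob, dintofe → dintofeob, latawe → lataweob) add -ob.
So bihpofe → bihpofeob.

bihpofeob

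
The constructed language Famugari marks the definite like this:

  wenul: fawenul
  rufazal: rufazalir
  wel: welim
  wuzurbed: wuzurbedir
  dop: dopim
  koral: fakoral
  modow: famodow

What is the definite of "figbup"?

wel and wenul both end in -l yet inflect differently (welim, fawenul), so the final letter is not what conditions the rule; the number of vowels is.
"figbup" has 2 vowels. The stems with 2 vowels (wenul → fawenul, modow → famodow, koral → fakoral) add the prefix fa-.
So figbup → fafigbup.

fafigbup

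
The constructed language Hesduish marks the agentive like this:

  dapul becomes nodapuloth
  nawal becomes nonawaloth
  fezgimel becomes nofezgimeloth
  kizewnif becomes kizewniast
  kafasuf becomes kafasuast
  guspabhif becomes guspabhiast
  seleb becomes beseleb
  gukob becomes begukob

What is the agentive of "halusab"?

dapul and kafasuf both have last vowel 'u' yet inflect differently (nodapuloth, kafasuast), so the last vowel is not what conditions the rule; the final letter is.
"halusab" ends in -b. The stems ending in -b (seleb → beseleb, gukob → begukob) add the prefix be-.
So halusab → behalusab.

behalusab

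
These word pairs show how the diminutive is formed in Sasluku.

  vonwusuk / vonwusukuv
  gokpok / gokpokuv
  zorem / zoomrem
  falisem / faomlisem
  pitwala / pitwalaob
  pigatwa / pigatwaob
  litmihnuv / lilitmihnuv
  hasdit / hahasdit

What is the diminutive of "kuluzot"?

"kuluzot" ends in -t. The one such stem in the data (hasdit → hahasdit) repeats the first consonant+vowel as a prefix (as does litmihnuv), so the same rule applies.
The other patterns: stems ending in -k add -uv; stems ending in -m insert -om- after the first vowel; stems ending in -a add -ob.
So kuluzot → kukuluzot.

kukuluzot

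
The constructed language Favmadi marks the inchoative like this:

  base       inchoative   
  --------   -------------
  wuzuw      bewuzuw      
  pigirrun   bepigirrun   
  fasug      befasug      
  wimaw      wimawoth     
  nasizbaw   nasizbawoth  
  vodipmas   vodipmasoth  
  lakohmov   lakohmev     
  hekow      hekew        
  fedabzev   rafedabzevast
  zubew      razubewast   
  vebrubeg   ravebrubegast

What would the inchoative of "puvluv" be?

bepuvluv

wuzuw and wimaw both end in -w yet inflect differently (bewuzuw, wimawoth), so the final letter is not what conditions the rule; the last vowel is.
"puvluv" has last vowel 'u'. The stems whose last vowel is 'u' (wuzuw → bewuzuw, pigirrun → bepigirrun, fasug → befasug) add the prefix be-.
The other patterns: stems whose last vowel is 'a' add -oth; stems whose last vowel is 'o' change the last vowel to 'e'; stems whose last vowel is 'e' add ra- … -ast around the stem.
So puvluv → bepuvluv.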